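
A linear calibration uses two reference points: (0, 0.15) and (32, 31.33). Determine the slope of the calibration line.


slope = (y2 - y1) / (x2 - x1)
= (31.33 - 0.15) / (32 - 0)
= 31.1800 / 32
= 0.9744

0.9744


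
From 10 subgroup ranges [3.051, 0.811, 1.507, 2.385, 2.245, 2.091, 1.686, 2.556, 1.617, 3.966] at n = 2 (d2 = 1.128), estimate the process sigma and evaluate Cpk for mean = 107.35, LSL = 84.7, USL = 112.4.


R_bar = (3.051 + 0.811 + 1.507 + 2.385 + 2.245 + 2.091 + 1.686 + 2.556 + 1.617 + 3.966) / 10 = 2.1915
sigma = R_bar / d2 = 2.1915 / 1.128 = 1.9428191
Cp = (USL - LSL)/(6*sigma) = (112.4 - 84.7)/(6*1.9428191) = 2.3763
Cpu = (112.4 - 107.35)/(3*1.9428191) = 0.8664
Cpl = (107.35 - 84.7)/(3*1.9428191) = 3.8861
Cpk = min(Cpu, Cpl) = 0.8664

0.8664


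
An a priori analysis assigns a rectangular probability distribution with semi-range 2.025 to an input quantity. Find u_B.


u_B = half_width / sqrt(3)
u_B = 2.025 / 1.7320508
u_B = 1.1691

1.1691


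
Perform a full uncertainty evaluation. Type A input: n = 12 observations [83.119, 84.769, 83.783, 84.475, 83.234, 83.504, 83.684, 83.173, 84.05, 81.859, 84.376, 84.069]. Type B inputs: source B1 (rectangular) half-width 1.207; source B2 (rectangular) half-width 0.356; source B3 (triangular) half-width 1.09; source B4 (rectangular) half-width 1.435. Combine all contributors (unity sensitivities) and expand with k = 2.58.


mean = (83.119 + 84.769 + 83.783 + 84.475 + 83.234 + 83.504 + 83.684 + 83.173 + 84.05 + 81.859 + 84.376 + 84.069) / 12 = 83.67458333
s = sqrt(sum((x - mean)^2)/(n-1)) = 0.78152293
u_A = s / sqrt(n) = 0.78152293 / sqrt(12) = 0.22560624
u_B1 = 1.207 / sqrt(3) = 0.69686177
u_B2 = 0.356 / sqrt(3) = 0.2055367
u_B3 = 1.09 / sqrt(6) = 0.44499064
u_B4 = 1.435 / sqrt(3) = 0.82849764
uc = sqrt(0.22560624^2 + 0.69686177^2 + 0.2055367^2 + 0.44499064^2 + 0.82849764^2) = 1.2096218
U = k * uc = 2.58 * 1.2096218
U = 3.1208

3.1208


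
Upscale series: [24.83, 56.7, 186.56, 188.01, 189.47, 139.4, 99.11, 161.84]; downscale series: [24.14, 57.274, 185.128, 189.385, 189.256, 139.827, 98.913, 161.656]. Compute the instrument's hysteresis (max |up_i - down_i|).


|24.83 - 24.14| = 0.6900
|56.7 - 57.274| = 0.5740
|186.56 - 185.128| = 1.4320
|188.01 - 189.385| = 1.3750
|189.47 - 189.256| = 0.2140
|139.4 - 139.827| = 0.4270
|99.11 - 98.913| = 0.1970
|161.84 - 161.656| = 0.1840
hysteresis = max(diffs) = 1.4320

1.4320


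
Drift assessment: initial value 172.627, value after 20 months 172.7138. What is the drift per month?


rate = (v2 - v1) / months
= (172.7138 - 172.627) / 20
= 0.0868 / 20
= 0.0043

0.0043


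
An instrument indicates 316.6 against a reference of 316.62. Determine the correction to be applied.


Correction = standard - reading
= 316.62 - 316.6
= 0.0200

0.0200


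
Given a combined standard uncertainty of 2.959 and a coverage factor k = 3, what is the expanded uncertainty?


U = k * uc
U = 3 * 2.959
U = 8.8770

8.8770


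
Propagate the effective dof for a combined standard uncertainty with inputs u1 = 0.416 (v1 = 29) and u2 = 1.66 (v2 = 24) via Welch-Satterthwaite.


uc = sqrt(u1^2 + u2^2) = sqrt(0.416^2 + 1.66^2) = 1.7113316
v_eff = uc^4 / (u1^4/v1 + u2^4/v2)
= 1.7113316^4 / (0.416^4/29 + 1.66^4/24)
= 8.5770251 / 0.31742151
v_eff = 27.0209

27.0209


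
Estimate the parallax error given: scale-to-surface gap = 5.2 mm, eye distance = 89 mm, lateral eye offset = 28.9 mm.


error = h * offset / d
= 5.2 * 28.9 / 89
= 1.6885

1.6885


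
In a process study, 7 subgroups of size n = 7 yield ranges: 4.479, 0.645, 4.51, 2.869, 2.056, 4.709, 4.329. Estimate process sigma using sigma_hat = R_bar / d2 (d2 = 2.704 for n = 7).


R_bar = (4.479 + 0.645 + 4.51 + 2.869 + 2.056 + 4.709 + 4.329) / 7
R_bar = 23.597 / 7 = 3.371
sigma_hat = R_bar / d2 = 3.371 / 2.704 = 1.2467

1.2467


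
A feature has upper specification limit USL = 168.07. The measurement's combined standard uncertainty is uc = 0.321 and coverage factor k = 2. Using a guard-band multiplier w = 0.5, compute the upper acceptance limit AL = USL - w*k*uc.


U = k * uc = 2 * 0.321 = 0.642
guard band g = w * U = 0.5 * 0.642 = 0.321
AL = USL - g = 168.07 - 0.321
AL = 167.7490

167.7490


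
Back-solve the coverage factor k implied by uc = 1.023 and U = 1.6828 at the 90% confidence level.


k = U / uc
k = 1.6828 / 1.023
k = 1.645

1.645


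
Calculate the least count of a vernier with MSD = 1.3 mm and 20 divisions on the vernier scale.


LC = MSD / n_div
= 1.3 / 20
= 0.0650

0.0650


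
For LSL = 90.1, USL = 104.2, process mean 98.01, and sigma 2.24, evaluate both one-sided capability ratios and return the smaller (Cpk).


Cpu = (USL - mean) / (3*sigma) = (104.2 - 98.01) / (3*2.24) = 0.9211
Cpl = (mean - LSL) / (3*sigma) = (98.01 - 90.1) / (3*2.24) = 1.1771
Cpk = min(Cpu, Cpl) = 0.9211

0.9211


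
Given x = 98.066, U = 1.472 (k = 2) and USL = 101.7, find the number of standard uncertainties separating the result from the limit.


u = U / k = 1.472 / 2 = 0.736
margin = |USL - x| = |101.7 - 98.066| = 3.634
z = margin / u = 3.634 / 0.736
z = 4.9375

4.9375


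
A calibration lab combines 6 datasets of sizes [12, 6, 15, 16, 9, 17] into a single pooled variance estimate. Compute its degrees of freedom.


nu = sum_i (n_i - 1)
nu = ((12 - 1) + (6 - 1) + (15 - 1) + (16 - 1) + (9 - 1) + (17 - 1))
nu = 11 + 5 + 14 + 15 + 8 + 16
nu = 69

69


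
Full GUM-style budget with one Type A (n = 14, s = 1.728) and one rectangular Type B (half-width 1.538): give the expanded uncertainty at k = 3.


u_A = s / sqrt(n) = 1.728 / sqrt(14) = 0.46182743
u_B = half_width / sqrt(3) = 1.538 / sqrt(3) = 0.88796471
uc = sqrt(u_A^2 + u_B^2) = sqrt(0.46182743^2 + 0.88796471^2) = 1.0008826
U = k * uc = 3 * 1.0008826
U = 3.0026

3.0026


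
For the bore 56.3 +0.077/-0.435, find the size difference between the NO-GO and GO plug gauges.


GO = nominal - lower_tol (smallest hole = maximum material condition)
GO = 56.3 - 0.435 = 55.865
NO-GO = nominal + upper_tol (largest hole = least material condition)
NO-GO = 56.3 + 0.077 = 56.377
spread = NO-GO - GO = 56.377 - 55.865 = 0.5120

0.5120


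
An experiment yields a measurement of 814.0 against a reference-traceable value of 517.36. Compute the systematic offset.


Systematic error = measured - true
= 814.0 - 517.36
= 296.6400

296.6400


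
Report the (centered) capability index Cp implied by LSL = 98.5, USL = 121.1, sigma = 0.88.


Cp = (USL - LSL) / (6 * sigma)
= (121.1 - 98.5) / (6 * 0.88)
= 22.6000 / 5.2800
= 4.2803

4.2803


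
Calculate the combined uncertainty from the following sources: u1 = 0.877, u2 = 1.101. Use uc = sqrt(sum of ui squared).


uc = sqrt(0.877^2 + 1.101^2)
uc = sqrt(1.98133)
uc = 1.4076

1.4076


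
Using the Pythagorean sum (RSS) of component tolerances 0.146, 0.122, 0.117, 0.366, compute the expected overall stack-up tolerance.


RSS = sqrt(0.146^2 + 0.122^2 + 0.117^2 + 0.366^2)
= sqrt(0.183845)
= 0.4288

0.4288


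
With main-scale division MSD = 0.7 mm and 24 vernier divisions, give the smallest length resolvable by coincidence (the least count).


LC = MSD / n_div
= 0.7 / 24
= 0.0292

0.0292


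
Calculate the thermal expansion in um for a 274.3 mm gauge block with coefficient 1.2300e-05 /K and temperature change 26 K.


dL = L * alpha * dT
= 274.3 * 1.2300e-05 * 26
= 0.0877211 mm
dL_um = 0.0877211 * 1000 = 87.7211 um

87.7211


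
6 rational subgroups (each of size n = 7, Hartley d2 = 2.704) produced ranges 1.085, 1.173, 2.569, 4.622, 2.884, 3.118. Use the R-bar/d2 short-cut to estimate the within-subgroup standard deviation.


R_bar = (1.085 + 1.173 + 2.569 + 4.622 + 2.884 + 3.118) / 6
R_bar = 15.451 / 6 = 2.5751667
sigma_hat = R_bar / d2 = 2.5751667 / 2.704 = 0.9524

0.9524


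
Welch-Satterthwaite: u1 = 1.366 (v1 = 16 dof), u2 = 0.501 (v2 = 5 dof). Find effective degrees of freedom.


uc = sqrt(u1^2 + u2^2) = sqrt(1.366^2 + 0.501^2) = 1.4549766
v_eff = uc^4 / (u1^4/v1 + u2^4/v2)
= 1.4549766^4 / (1.366^4/16 + 0.501^4/5)
= 4.4815065 / 0.23021229
v_eff = 19.4668

19.4668


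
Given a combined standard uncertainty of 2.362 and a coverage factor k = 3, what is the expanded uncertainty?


U = k * uc
U = 3 * 2.362
U = 7.0860

7.0860


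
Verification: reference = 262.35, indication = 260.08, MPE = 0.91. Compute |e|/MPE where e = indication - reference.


e = indication - reference = 260.08 - 262.35 = -2.2700
|e| = 2.2700
ratio = |e| / MPE = 2.2700 / 0.91
ratio = 2.4945

2.4945


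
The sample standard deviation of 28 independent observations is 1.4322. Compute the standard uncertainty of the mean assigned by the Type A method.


u_A = s / sqrt(n)
u_A = 1.4322 / sqrt(28)
u_A = 1.4322 / 5.2915026
u_A = 0.2707

0.2707


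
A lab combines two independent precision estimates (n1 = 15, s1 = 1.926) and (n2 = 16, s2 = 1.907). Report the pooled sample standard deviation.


s_p = sqrt(((n1-1)*s1^2 + (n2-1)*s2^2) / (n1+n2-2))
numerator = (15-1)*1.926^2 + (16-1)*1.907^2 = 51.932664 + 54.549735 = 106.4824
denominator = 15 + 16 - 2 = 29
s_p^2 = 106.4824 / 29 = 3.6718069
s_p = sqrt(3.6718069) = 1.9162

1.9162


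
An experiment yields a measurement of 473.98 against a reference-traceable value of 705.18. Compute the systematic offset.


Systematic error = measured - true
= 473.98 - 705.18
= -231.2000

-231.2000


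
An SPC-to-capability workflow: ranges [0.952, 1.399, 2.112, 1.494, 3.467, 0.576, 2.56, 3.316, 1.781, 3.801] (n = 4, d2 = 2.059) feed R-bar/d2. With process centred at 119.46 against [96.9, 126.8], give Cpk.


R_bar = (0.952 + 1.399 + 2.112 + 1.494 + 3.467 + 0.576 + 2.56 + 3.316 + 1.781 + 3.801) / 10 = 2.1458
sigma = R_bar / d2 = 2.1458 / 2.059 = 1.0421564
Cp = (USL - LSL)/(6*sigma) = (126.8 - 96.9)/(6*1.0421564) = 4.7818
Cpu = (126.8 - 119.46)/(3*1.0421564) = 2.3477
Cpl = (119.46 - 96.9)/(3*1.0421564) = 7.2158
Cpk = min(Cpu, Cpl) = 2.3477

2.3477


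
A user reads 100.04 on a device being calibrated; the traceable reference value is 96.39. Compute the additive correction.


Correction = standard - reading
= 96.39 - 100.04
= -3.6500

-3.6500


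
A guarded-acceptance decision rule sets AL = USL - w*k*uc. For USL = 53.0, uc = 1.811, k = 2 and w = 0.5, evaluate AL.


U = k * uc = 2 * 1.811 = 3.622
guard band g = w * U = 0.5 * 3.622 = 1.811
AL = USL - g = 53.0 - 1.811
AL = 51.1890

51.1890


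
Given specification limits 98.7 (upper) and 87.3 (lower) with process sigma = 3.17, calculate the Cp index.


Cp = (USL - LSL) / (6 * sigma)
= (98.7 - 87.3) / (6 * 3.17)
= 11.4000 / 19.0200
= 0.5994

0.5994


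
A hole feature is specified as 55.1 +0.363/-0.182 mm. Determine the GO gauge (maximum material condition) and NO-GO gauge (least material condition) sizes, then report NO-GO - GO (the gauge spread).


GO = nominal - lower_tol (smallest hole = maximum material condition)
GO = 55.1 - 0.182 = 54.918
NO-GO = nominal + upper_tol (largest hole = least material condition)
NO-GO = 55.1 + 0.363 = 55.463
spread = NO-GO - GO = 55.463 - 54.918 = 0.5450

0.5450


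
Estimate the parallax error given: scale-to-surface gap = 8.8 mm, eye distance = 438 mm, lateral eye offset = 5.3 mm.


error = h * offset / d
= 8.8 * 5.3 / 438
= 0.1065

0.1065


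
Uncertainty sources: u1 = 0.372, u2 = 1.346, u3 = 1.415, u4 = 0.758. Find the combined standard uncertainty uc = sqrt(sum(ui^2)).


uc = sqrt(0.372^2 + 1.346^2 + 1.415^2 + 0.758^2)
uc = sqrt(4.526889)
uc = 2.1276

2.1276


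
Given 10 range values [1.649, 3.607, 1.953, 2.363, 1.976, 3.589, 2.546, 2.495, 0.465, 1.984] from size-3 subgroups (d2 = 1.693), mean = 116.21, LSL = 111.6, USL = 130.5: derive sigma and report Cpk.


R_bar = (1.649 + 3.607 + 1.953 + 2.363 + 1.976 + 3.589 + 2.546 + 2.495 + 0.465 + 1.984) / 10 = 2.2627
sigma = R_bar / d2 = 2.2627 / 1.693 = 1.3365032
Cp = (USL - LSL)/(6*sigma) = (130.5 - 111.6)/(6*1.3365032) = 2.3569
Cpu = (130.5 - 116.21)/(3*1.3365032) = 3.5640
Cpl = (116.21 - 111.6)/(3*1.3365032) = 1.1498
Cpk = min(Cpu, Cpl) = 1.1498

1.1498


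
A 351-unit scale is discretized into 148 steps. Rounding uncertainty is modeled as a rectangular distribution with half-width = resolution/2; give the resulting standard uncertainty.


resolution = range / divisions
resolution = 351 / 148 = 2.3716216
u_res = resolution / (2*sqrt(3))
u_res = 2.3716216 / 3.4641016
u_res = 0.6846

0.6846


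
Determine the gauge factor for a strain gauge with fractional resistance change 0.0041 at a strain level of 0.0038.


GF = (dR/R) / epsilon
= 0.0041 / 0.0038
= 1.0789

1.0789


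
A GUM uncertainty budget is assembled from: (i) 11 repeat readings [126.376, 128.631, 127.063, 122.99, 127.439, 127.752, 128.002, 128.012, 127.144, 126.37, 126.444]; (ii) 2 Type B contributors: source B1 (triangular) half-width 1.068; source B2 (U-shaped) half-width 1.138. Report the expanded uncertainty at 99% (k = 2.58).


mean = (126.376 + 128.631 + 127.063 + 122.99 + 127.439 + 127.752 + 128.002 + 128.012 + 127.144 + 126.37 + 126.444) / 11 = 126.9293636
s = sqrt(sum((x - mean)^2)/(n-1)) = 1.5030591
u_A = s / sqrt(n) = 1.5030591 / sqrt(11) = 0.45318937
u_B1 = 1.068 / sqrt(6) = 0.43600917
u_B2 = 1.138 / sqrt(2) = 0.80468752
uc = sqrt(0.45318937^2 + 0.43600917^2 + 0.80468752^2) = 1.0212769
U = k * uc = 2.58 * 1.0212769
U = 2.6349

2.6349


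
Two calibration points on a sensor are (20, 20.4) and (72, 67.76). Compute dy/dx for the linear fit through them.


slope = (y2 - y1) / (x2 - x1)
= (67.76 - 20.4) / (72 - 20)
= 47.3600 / 52
= 0.9108

0.9108


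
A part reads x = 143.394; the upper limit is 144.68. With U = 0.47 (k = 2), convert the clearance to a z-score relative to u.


u = U / k = 0.47 / 2 = 0.235
margin = |USL - x| = |144.68 - 143.394| = 1.286
z = margin / u = 1.286 / 0.235
z = 5.4723

5.4723


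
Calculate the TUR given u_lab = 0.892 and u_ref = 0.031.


TUR = u_lab / u_ref
= 0.892 / 0.031
= 28.7742

28.7742


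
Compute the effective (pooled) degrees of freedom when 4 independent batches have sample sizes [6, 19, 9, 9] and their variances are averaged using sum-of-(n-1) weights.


nu = sum_i (n_i - 1)
nu = ((6 - 1) + (19 - 1) + (9 - 1) + (9 - 1))
nu = 5 + 18 + 8 + 8
nu = 39

39


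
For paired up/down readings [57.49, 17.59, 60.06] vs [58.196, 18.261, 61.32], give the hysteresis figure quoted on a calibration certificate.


|57.49 - 58.196| = 0.7060
|17.59 - 18.261| = 0.6710
|60.06 - 61.32| = 1.2600
hysteresis = max(diffs) = 1.2600

1.2600


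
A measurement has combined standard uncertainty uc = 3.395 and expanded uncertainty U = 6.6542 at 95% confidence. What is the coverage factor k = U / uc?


k = U / uc
k = 6.6542 / 3.395
k = 1.96

1.96


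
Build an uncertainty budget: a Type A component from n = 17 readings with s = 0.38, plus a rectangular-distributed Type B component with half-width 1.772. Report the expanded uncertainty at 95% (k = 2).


u_A = s / sqrt(n) = 0.38 / sqrt(17) = 0.092163538
u_B = half_width / sqrt(3) = 1.772 / sqrt(3) = 1.0230647
uc = sqrt(u_A^2 + u_B^2) = sqrt(0.092163538^2 + 1.0230647^2) = 1.0272076
U = k * uc = 2 * 1.0272076
U = 2.0544

2.0544


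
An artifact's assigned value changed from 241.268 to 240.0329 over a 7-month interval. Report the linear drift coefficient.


rate = (v2 - v1) / months
= (240.0329 - 241.268) / 7
= -1.2351 / 7
= -0.1764

-0.1764


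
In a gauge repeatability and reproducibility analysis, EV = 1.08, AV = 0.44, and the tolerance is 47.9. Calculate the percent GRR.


GRR = sqrt(EV^2 + AV^2) = sqrt(1.08^2 + 0.44^2) = 1.1661904
%GRR = GRR / tol * 100 = 1.1661904 / 47.9 * 100
%GRR = 2.4346

2.4346


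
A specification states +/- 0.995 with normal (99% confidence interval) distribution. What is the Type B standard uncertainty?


u_B = half_width / 2.576
u_B = 0.995 / 2.576
u_B = 0.3863

0.3863


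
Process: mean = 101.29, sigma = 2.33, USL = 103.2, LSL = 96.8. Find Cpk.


Cpu = (USL - mean) / (3*sigma) = (103.2 - 101.29) / (3*2.33) = 0.2732
Cpl = (mean - LSL) / (3*sigma) = (101.29 - 96.8) / (3*2.33) = 0.6423
Cpk = min(Cpu, Cpl) = 0.2732

0.2732


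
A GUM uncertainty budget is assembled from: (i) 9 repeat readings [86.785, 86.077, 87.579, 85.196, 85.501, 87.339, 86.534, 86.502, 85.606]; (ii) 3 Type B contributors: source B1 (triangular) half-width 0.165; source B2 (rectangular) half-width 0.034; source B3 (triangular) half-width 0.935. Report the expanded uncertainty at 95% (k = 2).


mean = (86.785 + 86.077 + 87.579 + 85.196 + 85.501 + 87.339 + 86.534 + 86.502 + 85.606) / 9 = 86.34655556
s = sqrt(sum((x - mean)^2)/(n-1)) = 0.82274102
u_A = s / sqrt(n) = 0.82274102 / sqrt(9) = 0.27424701
u_B1 = 0.165 / sqrt(6) = 0.067360968
u_B2 = 0.034 / sqrt(3) = 0.019629909
u_B3 = 0.935 / sqrt(6) = 0.38171215
uc = sqrt(0.27424701^2 + 0.067360968^2 + 0.019629909^2 + 0.38171215^2) = 0.4752246
U = k * uc = 2 * 0.4752246
U = 0.9504

0.9504


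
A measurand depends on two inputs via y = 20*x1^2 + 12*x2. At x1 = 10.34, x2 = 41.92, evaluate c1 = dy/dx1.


y = 20*x1^2 + 12*x2
dy/dx1 = 2*20*x1
Evaluate at x1 = 10.34: c1 = 40 * 10.34
c1 = 413.6000

413.6000


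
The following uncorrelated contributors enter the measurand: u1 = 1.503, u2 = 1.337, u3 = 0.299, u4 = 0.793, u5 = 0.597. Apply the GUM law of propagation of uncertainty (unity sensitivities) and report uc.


uc = sqrt(1.503^2 + 1.337^2 + 0.299^2 + 0.793^2 + 0.597^2)
uc = sqrt(5.121237)
uc = 2.2630

2.2630


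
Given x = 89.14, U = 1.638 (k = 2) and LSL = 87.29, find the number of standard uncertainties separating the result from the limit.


u = U / k = 1.638 / 2 = 0.819
margin = |LSL - x| = |87.29 - 89.14| = 1.85
z = margin / u = 1.85 / 0.819
z = 2.2589

2.2589


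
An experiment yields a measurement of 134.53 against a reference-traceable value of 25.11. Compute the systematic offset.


Systematic error = measured - true
= 134.53 - 25.11
= 109.4200

109.4200


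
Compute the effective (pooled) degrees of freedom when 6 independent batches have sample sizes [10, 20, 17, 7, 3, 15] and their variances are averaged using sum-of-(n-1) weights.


nu = sum_i (n_i - 1)
nu = ((10 - 1) + (20 - 1) + (17 - 1) + (7 - 1) + (3 - 1) + (15 - 1))
nu = 9 + 19 + 16 + 6 + 2 + 14
nu = 66

66


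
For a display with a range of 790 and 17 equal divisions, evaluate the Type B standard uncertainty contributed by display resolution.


resolution = range / divisions
resolution = 790 / 17 = 46.470588
u_res = resolution / (2*sqrt(3))
u_res = 46.470588 / 3.4641016
u_res = 13.4149

13.4149


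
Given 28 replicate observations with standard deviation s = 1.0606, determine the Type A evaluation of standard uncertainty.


u_A = s / sqrt(n)
u_A = 1.0606 / sqrt(28)
u_A = 1.0606 / 5.2915026
u_A = 0.2004

0.2004


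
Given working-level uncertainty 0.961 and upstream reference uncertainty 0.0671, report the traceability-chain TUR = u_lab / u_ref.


TUR = u_lab / u_ref
= 0.961 / 0.0671
= 14.3219

14.3219


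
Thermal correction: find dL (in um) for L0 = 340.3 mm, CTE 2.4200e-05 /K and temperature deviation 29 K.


dL = L * alpha * dT
= 340.3 * 2.4200e-05 * 29
= 0.2388225 mm
dL_um = 0.2388225 * 1000 = 238.8225 um

238.8225


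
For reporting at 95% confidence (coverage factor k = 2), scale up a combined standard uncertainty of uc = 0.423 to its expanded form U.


U = k * uc
U = 2 * 0.423
U = 0.8460

0.8460


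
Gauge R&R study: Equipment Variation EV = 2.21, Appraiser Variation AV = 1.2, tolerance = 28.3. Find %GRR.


GRR = sqrt(EV^2 + AV^2) = sqrt(2.21^2 + 1.2^2) = 2.5147763
%GRR = GRR / tol * 100 = 2.5147763 / 28.3 * 100
%GRR = 8.8861

8.8861


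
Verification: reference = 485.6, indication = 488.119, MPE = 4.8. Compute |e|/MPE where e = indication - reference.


e = indication - reference = 488.119 - 485.6 = 2.5190
|e| = 2.5190
ratio = |e| / MPE = 2.5190 / 4.8
ratio = 0.5248

0.5248


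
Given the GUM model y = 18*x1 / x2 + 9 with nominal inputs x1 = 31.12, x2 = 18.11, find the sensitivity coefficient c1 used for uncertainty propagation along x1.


y = 18*x1 / x2 + 9
dy/dx1 = 18/x2
Evaluate at x2 = 18.11: c1 = 18 / 18.11
c1 = 0.9939

0.9939


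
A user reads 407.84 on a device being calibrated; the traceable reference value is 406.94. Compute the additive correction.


Correction = standard - reading
= 406.94 - 407.84
= -0.9000

-0.9000


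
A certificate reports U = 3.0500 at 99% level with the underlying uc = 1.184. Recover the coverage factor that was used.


k = U / uc
k = 3.0500 / 1.184
k = 2.576

2.576


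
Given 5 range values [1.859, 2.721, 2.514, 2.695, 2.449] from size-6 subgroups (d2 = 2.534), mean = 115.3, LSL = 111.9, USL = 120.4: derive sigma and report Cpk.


R_bar = (1.859 + 2.721 + 2.514 + 2.695 + 2.449) / 5 = 2.4476
sigma = R_bar / d2 = 2.4476 / 2.534 = 0.96590371
Cp = (USL - LSL)/(6*sigma) = (120.4 - 111.9)/(6*0.96590371) = 1.4667
Cpu = (120.4 - 115.3)/(3*0.96590371) = 1.7600
Cpl = (115.3 - 111.9)/(3*0.96590371) = 1.1733
Cpk = min(Cpu, Cpl) = 1.1733

1.1733


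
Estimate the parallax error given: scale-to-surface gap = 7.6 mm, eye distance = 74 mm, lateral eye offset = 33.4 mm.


error = h * offset / d
= 7.6 * 33.4 / 74
= 3.4303

3.4303


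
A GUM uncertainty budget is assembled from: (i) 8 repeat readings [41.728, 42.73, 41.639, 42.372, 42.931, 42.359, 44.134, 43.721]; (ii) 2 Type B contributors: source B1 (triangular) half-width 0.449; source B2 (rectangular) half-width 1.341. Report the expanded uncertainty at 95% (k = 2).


mean = (41.728 + 42.73 + 41.639 + 42.372 + 42.931 + 42.359 + 44.134 + 43.721) / 8 = 42.70175
s = sqrt(sum((x - mean)^2)/(n-1)) = 0.88215673
u_A = s / sqrt(n) = 0.88215673 / sqrt(8) = 0.3118895
u_B1 = 0.449 / sqrt(6) = 0.18330348
u_B2 = 1.341 / sqrt(3) = 0.77422671
uc = sqrt(0.3118895^2 + 0.18330348^2 + 0.77422671^2) = 0.85457722
U = k * uc = 2 * 0.85457722
U = 1.7092

1.7092


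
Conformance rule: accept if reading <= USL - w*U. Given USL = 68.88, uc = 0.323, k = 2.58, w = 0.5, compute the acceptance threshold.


U = k * uc = 2.58 * 0.323 = 0.83334
guard band g = w * U = 0.5 * 0.83334 = 0.41667
AL = USL - g = 68.88 - 0.41667
AL = 68.4633

68.4633


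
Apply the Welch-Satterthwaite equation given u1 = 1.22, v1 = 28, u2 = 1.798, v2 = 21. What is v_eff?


uc = sqrt(u1^2 + u2^2) = sqrt(1.22^2 + 1.798^2) = 2.1728332
v_eff = uc^4 / (u1^4/v1 + u2^4/v2)
= 2.1728332^4 / (1.22^4/28 + 1.798^4/21)
= 22.289768 / 0.57678679
v_eff = 38.6447

38.6447


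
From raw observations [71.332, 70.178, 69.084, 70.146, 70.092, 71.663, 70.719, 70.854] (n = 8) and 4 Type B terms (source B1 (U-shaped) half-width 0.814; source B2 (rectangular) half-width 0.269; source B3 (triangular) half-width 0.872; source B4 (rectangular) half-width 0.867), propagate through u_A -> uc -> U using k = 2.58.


mean = (71.332 + 70.178 + 69.084 + 70.146 + 70.092 + 71.663 + 70.719 + 70.854) / 8 = 70.5085
s = sqrt(sum((x - mean)^2)/(n-1)) = 0.81222903
u_A = s / sqrt(n) = 0.81222903 / sqrt(8) = 0.28716633
u_B1 = 0.814 / sqrt(2) = 0.57558492
u_B2 = 0.269 / sqrt(3) = 0.15530722
u_B3 = 0.872 / sqrt(6) = 0.35599251
u_B4 = 0.867 / sqrt(3) = 0.50056268
uc = sqrt(0.28716633^2 + 0.57558492^2 + 0.15530722^2 + 0.35599251^2 + 0.50056268^2) = 0.90287125
U = k * uc = 2.58 * 0.90287125
U = 2.3294

2.3294


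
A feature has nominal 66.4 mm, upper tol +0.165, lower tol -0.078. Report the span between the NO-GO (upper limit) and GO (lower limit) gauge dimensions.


GO = nominal - lower_tol (smallest hole = maximum material condition)
GO = 66.4 - 0.078 = 66.322
NO-GO = nominal + upper_tol (largest hole = least material condition)
NO-GO = 66.4 + 0.165 = 66.565
spread = NO-GO - GO = 66.565 - 66.322 = 0.2430

0.2430


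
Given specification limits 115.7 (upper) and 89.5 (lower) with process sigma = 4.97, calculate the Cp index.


Cp = (USL - LSL) / (6 * sigma)
= (115.7 - 89.5) / (6 * 4.97)
= 26.2000 / 29.8200
= 0.8786

0.8786


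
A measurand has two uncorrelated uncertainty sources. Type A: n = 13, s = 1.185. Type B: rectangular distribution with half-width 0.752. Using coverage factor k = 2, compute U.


u_A = s / sqrt(n) = 1.185 / sqrt(13) = 0.32865987
u_B = half_width / sqrt(3) = 0.752 / sqrt(3) = 0.4341674
uc = sqrt(u_A^2 + u_B^2) = sqrt(0.32865987^2 + 0.4341674^2) = 0.54453525
U = k * uc = 2 * 0.54453525
U = 1.0891

1.0891


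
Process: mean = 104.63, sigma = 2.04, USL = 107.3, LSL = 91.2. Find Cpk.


Cpu = (USL - mean) / (3*sigma) = (107.3 - 104.63) / (3*2.04) = 0.4363
Cpl = (mean - LSL) / (3*sigma) = (104.63 - 91.2) / (3*2.04) = 2.1944
Cpk = min(Cpu, Cpl) = 0.4363

0.4363


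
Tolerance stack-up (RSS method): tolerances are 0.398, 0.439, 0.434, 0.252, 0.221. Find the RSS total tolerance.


RSS = sqrt(0.398^2 + 0.439^2 + 0.434^2 + 0.252^2 + 0.221^2)
= sqrt(0.651826)
= 0.8074

0.8074


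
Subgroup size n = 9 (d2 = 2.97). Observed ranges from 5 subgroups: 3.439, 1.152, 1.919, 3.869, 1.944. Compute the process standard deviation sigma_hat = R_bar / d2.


R_bar = (3.439 + 1.152 + 1.919 + 3.869 + 1.944) / 5
R_bar = 12.323 / 5 = 2.4646
sigma_hat = R_bar / d2 = 2.4646 / 2.97 = 0.8298

0.8298


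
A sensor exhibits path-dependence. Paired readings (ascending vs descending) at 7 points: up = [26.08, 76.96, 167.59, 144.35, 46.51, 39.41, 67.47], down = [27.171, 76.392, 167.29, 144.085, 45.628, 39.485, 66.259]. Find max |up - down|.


|26.08 - 27.171| = 1.0910
|76.96 - 76.392| = 0.5680
|167.59 - 167.29| = 0.3000
|144.35 - 144.085| = 0.2650
|46.51 - 45.628| = 0.8820
|39.41 - 39.485| = 0.0750
|67.47 - 66.259| = 1.2110
hysteresis = max(diffs) = 1.2110

1.2110


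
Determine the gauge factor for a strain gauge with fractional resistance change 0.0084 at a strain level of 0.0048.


GF = (dR/R) / epsilon
= 0.0084 / 0.0048
= 1.7500

1.7500


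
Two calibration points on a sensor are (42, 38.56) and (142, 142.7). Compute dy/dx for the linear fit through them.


slope = (y2 - y1) / (x2 - x1)
= (142.7 - 38.56) / (142 - 42)
= 104.1400 / 100
= 1.0414

1.0414


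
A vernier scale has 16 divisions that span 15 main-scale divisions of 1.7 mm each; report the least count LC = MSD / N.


LC = MSD / n_div
= 1.7 / 16
= 0.1062

0.1062


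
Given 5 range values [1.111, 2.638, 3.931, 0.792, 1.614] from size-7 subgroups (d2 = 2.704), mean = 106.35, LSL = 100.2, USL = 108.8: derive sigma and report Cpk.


R_bar = (1.111 + 2.638 + 3.931 + 0.792 + 1.614) / 5 = 2.0172
sigma = R_bar / d2 = 2.0172 / 2.704 = 0.74600592
Cp = (USL - LSL)/(6*sigma) = (108.8 - 100.2)/(6*0.74600592) = 1.9213
Cpu = (108.8 - 106.35)/(3*0.74600592) = 1.0947
Cpl = (106.35 - 100.2)/(3*0.74600592) = 2.7480
Cpk = min(Cpu, Cpl) = 1.0947

1.0947


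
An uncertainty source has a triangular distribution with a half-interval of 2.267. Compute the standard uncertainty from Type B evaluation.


u_B = half_width / sqrt(6)
u_B = 2.267 / 2.4494897
u_B = 0.9255

0.9255


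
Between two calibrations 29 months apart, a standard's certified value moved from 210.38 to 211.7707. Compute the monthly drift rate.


rate = (v2 - v1) / months
= (211.7707 - 210.38) / 29
= 1.3907 / 29
= 0.0480

0.0480


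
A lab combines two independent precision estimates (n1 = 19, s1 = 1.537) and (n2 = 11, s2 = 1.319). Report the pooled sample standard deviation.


s_p = sqrt(((n1-1)*s1^2 + (n2-1)*s2^2) / (n1+n2-2))
numerator = (19-1)*1.537^2 + (11-1)*1.319^2 = 42.522642 + 17.39761 = 59.920252
denominator = 19 + 11 - 2 = 28
s_p^2 = 59.920252 / 28 = 2.140009
s_p = sqrt(2.140009) = 1.4629

1.4629


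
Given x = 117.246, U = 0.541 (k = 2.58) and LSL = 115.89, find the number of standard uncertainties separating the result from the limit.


u = U / k = 0.541 / 2.58 = 0.20968992
margin = |LSL - x| = |115.89 - 117.246| = 1.356
z = margin / u = 1.356 / 0.20968992
z = 6.4667

6.4667


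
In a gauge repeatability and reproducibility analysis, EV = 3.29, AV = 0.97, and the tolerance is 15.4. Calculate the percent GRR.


GRR = sqrt(EV^2 + AV^2) = sqrt(3.29^2 + 0.97^2) = 3.4300146
%GRR = GRR / tol * 100 = 3.4300146 / 15.4 * 100
%GRR = 22.2728

22.2728


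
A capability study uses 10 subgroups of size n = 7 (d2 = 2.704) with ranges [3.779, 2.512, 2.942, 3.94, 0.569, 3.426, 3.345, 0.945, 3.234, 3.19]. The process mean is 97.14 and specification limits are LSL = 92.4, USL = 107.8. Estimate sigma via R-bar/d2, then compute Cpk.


R_bar = (3.779 + 2.512 + 2.942 + 3.94 + 0.569 + 3.426 + 3.345 + 0.945 + 3.234 + 3.19) / 10 = 2.7882
sigma = R_bar / d2 = 2.7882 / 2.704 = 1.0311391
Cp = (USL - LSL)/(6*sigma) = (107.8 - 92.4)/(6*1.0311391) = 2.4892
Cpu = (107.8 - 97.14)/(3*1.0311391) = 3.4460
Cpl = (97.14 - 92.4)/(3*1.0311391) = 1.5323
Cpk = min(Cpu, Cpl) = 1.5323

1.5323


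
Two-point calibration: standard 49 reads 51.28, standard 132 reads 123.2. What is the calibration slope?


slope = (y2 - y1) / (x2 - x1)
= (123.2 - 51.28) / (132 - 49)
= 71.9200 / 83
= 0.8665

0.8665


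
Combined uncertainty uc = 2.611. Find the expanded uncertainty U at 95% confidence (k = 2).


U = k * uc
U = 2 * 2.611
U = 5.2220

5.2220


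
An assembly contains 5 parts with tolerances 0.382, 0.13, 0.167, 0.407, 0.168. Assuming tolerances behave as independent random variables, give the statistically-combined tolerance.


RSS = sqrt(0.382^2 + 0.13^2 + 0.167^2 + 0.407^2 + 0.168^2)
= sqrt(0.384586)
= 0.6201

0.6201


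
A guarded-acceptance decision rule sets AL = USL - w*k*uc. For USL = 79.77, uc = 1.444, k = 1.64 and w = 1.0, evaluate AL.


U = k * uc = 1.64 * 1.444 = 2.36816
guard band g = w * U = 1.0 * 2.36816 = 2.36816
AL = USL - g = 79.77 - 2.36816
AL = 77.4018

77.4018


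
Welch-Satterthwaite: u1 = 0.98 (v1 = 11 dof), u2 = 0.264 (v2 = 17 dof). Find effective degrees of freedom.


uc = sqrt(u1^2 + u2^2) = sqrt(0.98^2 + 0.264^2) = 1.0149365
v_eff = uc^4 / (u1^4/v1 + u2^4/v2)
= 1.0149365^4 / (0.98^4/11 + 0.264^4/17)
= 1.061098 / 0.084137388
v_eff = 12.6115

12.6115


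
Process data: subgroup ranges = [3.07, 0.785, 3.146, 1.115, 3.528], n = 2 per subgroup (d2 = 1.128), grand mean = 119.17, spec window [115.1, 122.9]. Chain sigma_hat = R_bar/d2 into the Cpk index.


R_bar = (3.07 + 0.785 + 3.146 + 1.115 + 3.528) / 5 = 2.3288
sigma = R_bar / d2 = 2.3288 / 1.128 = 2.064539
Cp = (USL - LSL)/(6*sigma) = (122.9 - 115.1)/(6*2.064539) = 0.6297
Cpu = (122.9 - 119.17)/(3*2.064539) = 0.6022
Cpl = (119.17 - 115.1)/(3*2.064539) = 0.6571
Cpk = min(Cpu, Cpl) = 0.6022

0.6022


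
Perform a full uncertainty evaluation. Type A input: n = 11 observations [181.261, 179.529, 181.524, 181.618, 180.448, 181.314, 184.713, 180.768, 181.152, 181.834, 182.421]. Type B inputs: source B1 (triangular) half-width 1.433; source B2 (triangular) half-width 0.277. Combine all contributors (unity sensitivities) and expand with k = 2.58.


mean = (181.261 + 179.529 + 181.524 + 181.618 + 180.448 + 181.314 + 184.713 + 180.768 + 181.152 + 181.834 + 182.421) / 11 = 181.5074545
s = sqrt(sum((x - mean)^2)/(n-1)) = 1.305268
u_A = s / sqrt(n) = 1.305268 / sqrt(11) = 0.39355311
u_B1 = 1.433 / sqrt(6) = 0.5850198
u_B2 = 0.277 / sqrt(6) = 0.11308478
uc = sqrt(0.39355311^2 + 0.5850198^2 + 0.11308478^2) = 0.7140871
U = k * uc = 2.58 * 0.7140871
U = 1.8423

1.8423


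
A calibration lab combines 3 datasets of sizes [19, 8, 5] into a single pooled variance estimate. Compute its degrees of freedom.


nu = sum_i (n_i - 1)
nu = ((19 - 1) + (8 - 1) + (5 - 1))
nu = 18 + 7 + 4
nu = 29

29


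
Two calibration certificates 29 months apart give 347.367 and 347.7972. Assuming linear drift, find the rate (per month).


rate = (v2 - v1) / months
= (347.7972 - 347.367) / 29
= 0.4302 / 29
= 0.0148

0.0148


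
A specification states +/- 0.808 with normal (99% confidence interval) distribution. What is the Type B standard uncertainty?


u_B = half_width / 2.576
u_B = 0.808 / 2.576
u_B = 0.3137

0.3137


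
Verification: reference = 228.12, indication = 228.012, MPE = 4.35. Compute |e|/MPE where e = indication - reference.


e = indication - reference = 228.012 - 228.12 = -0.1080
|e| = 0.1080
ratio = |e| / MPE = 0.1080 / 4.35
ratio = 0.0248

0.0248


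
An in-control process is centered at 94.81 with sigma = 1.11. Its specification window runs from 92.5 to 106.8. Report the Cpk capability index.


Cpu = (USL - mean) / (3*sigma) = (106.8 - 94.81) / (3*1.11) = 3.6006
Cpl = (mean - LSL) / (3*sigma) = (94.81 - 92.5) / (3*1.11) = 0.6937
Cpk = min(Cpu, Cpl) = 0.6937

0.6937


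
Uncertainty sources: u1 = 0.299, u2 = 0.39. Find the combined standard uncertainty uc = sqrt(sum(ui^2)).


uc = sqrt(0.299^2 + 0.39^2)
uc = sqrt(0.241501)
uc = 0.4914

0.4914


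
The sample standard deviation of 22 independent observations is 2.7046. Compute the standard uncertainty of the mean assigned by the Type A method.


u_A = s / sqrt(n)
u_A = 2.7046 / sqrt(22)
u_A = 2.7046 / 4.6904158
u_A = 0.5766

0.5766


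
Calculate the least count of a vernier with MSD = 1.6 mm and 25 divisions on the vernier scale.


LC = MSD / n_div
= 1.6 / 25
= 0.0640

0.0640


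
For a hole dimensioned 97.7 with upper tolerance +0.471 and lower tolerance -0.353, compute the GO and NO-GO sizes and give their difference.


GO = nominal - lower_tol (smallest hole = maximum material condition)
GO = 97.7 - 0.353 = 97.347
NO-GO = nominal + upper_tol (largest hole = least material condition)
NO-GO = 97.7 + 0.471 = 98.171
spread = NO-GO - GO = 98.171 - 97.347 = 0.8240

0.8240


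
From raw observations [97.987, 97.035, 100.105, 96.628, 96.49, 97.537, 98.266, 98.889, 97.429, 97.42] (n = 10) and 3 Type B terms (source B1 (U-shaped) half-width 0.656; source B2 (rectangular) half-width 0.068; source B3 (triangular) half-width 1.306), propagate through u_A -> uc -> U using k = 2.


mean = (97.987 + 97.035 + 100.105 + 96.628 + 96.49 + 97.537 + 98.266 + 98.889 + 97.429 + 97.42) / 10 = 97.7786
s = sqrt(sum((x - mean)^2)/(n-1)) = 1.0940552
u_A = s / sqrt(n) = 1.0940552 / sqrt(10) = 0.34597063
u_B1 = 0.656 / sqrt(2) = 0.46386205
u_B2 = 0.068 / sqrt(3) = 0.039259818
u_B3 = 1.306 / sqrt(6) = 0.53317227
uc = sqrt(0.34597063^2 + 0.46386205^2 + 0.039259818^2 + 0.53317227^2) = 0.787831
U = k * uc = 2 * 0.787831
U = 1.5757

1.5757


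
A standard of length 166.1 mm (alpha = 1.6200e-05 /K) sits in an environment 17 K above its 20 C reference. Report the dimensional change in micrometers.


dL = L * alpha * dT
= 166.1 * 1.6200e-05 * 17
= 0.0457439 mm
dL_um = 0.0457439 * 1000 = 45.7439 um

45.7439


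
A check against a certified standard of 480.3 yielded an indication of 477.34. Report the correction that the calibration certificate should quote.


Correction = standard - reading
= 480.3 - 477.34
= 2.9600

2.9600


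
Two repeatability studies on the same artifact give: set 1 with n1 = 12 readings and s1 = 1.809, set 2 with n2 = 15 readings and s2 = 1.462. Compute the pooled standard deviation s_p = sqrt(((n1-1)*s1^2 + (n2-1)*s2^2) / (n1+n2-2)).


s_p = sqrt(((n1-1)*s1^2 + (n2-1)*s2^2) / (n1+n2-2))
numerator = (12-1)*1.809^2 + (15-1)*1.462^2 = 35.997291 + 29.924216 = 65.921507
denominator = 12 + 15 - 2 = 25
s_p^2 = 65.921507 / 25 = 2.6368603
s_p = sqrt(2.6368603) = 1.6238

1.6238


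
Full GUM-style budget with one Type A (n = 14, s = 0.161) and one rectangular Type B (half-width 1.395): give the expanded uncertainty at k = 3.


u_A = s / sqrt(n) = 0.161 / sqrt(14) = 0.04302906
u_B = half_width / sqrt(3) = 1.395 / sqrt(3) = 0.80540363
uc = sqrt(u_A^2 + u_B^2) = sqrt(0.04302906^2 + 0.80540363^2) = 0.80655223
U = k * uc = 3 * 0.80655223
U = 2.4197

2.4197


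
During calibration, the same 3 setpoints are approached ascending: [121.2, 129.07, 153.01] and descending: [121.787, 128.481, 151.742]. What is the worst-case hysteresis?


|121.2 - 121.787| = 0.5870
|129.07 - 128.481| = 0.5890
|153.01 - 151.742| = 1.2680
hysteresis = max(diffs) = 1.2680

1.2680


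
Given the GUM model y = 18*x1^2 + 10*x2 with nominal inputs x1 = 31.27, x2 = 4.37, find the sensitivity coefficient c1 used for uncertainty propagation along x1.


y = 18*x1^2 + 10*x2
dy/dx1 = 2*18*x1
Evaluate at x1 = 31.27: c1 = 36 * 31.27
c1 = 1125.7200

1125.7200


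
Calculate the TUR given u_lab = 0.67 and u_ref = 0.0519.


TUR = u_lab / u_ref
= 0.67 / 0.0519
= 12.9094

12.9094


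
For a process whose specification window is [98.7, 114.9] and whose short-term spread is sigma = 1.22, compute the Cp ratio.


Cp = (USL - LSL) / (6 * sigma)
= (114.9 - 98.7) / (6 * 1.22)
= 16.2000 / 7.3200
= 2.2131

2.2131


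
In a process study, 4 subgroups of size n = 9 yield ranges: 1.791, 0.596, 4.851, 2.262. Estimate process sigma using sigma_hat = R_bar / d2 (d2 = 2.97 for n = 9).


R_bar = (1.791 + 0.596 + 4.851 + 2.262) / 4
R_bar = 9.5 / 4 = 2.375
sigma_hat = R_bar / d2 = 2.375 / 2.97 = 0.7997

0.7997


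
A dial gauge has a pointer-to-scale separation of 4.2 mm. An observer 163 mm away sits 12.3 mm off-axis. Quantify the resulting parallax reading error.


error = h * offset / d
= 4.2 * 12.3 / 163
= 0.3169

0.3169


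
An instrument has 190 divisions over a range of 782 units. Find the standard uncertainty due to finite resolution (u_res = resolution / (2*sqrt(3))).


resolution = range / divisions
resolution = 782 / 190 = 4.1157895
u_res = resolution / (2*sqrt(3))
u_res = 4.1157895 / 3.4641016
u_res = 1.1881

1.1881


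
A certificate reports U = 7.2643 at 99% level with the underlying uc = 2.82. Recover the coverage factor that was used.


k = U / uc
k = 7.2643 / 2.82
k = 2.576

2.576


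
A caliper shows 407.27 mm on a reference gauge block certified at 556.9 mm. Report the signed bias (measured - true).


Systematic error = measured - true
= 407.27 - 556.9
= -149.6300

-149.6300


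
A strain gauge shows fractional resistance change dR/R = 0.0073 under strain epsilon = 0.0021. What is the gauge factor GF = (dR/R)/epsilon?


GF = (dR/R) / epsilon
= 0.0073 / 0.0021
= 3.4762

3.4762


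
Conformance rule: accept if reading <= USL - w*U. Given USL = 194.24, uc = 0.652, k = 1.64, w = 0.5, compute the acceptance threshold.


U = k * uc = 1.64 * 0.652 = 1.06928
guard band g = w * U = 0.5 * 1.06928 = 0.53464
AL = USL - g = 194.24 - 0.53464
AL = 193.7054

193.7054


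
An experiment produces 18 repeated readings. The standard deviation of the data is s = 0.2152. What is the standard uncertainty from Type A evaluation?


u_A = s / sqrt(n)
u_A = 0.2152 / sqrt(18)
u_A = 0.2152 / 4.2426407
u_A = 0.0507

0.0507


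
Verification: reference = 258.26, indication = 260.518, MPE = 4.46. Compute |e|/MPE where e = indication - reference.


e = indication - reference = 260.518 - 258.26 = 2.2580
|e| = 2.2580
ratio = |e| / MPE = 2.2580 / 4.46
ratio = 0.5063

0.5063


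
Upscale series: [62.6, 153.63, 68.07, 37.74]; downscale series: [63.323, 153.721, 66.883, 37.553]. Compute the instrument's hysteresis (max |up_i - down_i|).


|62.6 - 63.323| = 0.7230
|153.63 - 153.721| = 0.0910
|68.07 - 66.883| = 1.1870
|37.74 - 37.553| = 0.1870
hysteresis = max(diffs) = 1.1870

1.1870


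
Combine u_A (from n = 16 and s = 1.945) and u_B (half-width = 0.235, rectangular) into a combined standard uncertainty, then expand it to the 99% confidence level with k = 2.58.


u_A = s / sqrt(n) = 1.945 / sqrt(16) = 0.48625
u_B = half_width / sqrt(3) = 0.235 / sqrt(3) = 0.13567731
uc = sqrt(u_A^2 + u_B^2) = sqrt(0.48625^2 + 0.13567731^2) = 0.50482412
U = k * uc = 2.58 * 0.50482412
U = 1.3024

1.3024


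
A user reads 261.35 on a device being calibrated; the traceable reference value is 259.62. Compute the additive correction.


Correction = standard - reading
= 259.62 - 261.35
= -1.7300

-1.7300


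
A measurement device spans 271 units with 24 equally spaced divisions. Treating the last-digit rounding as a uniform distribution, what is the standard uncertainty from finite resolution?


resolution = range / divisions
resolution = 271 / 24 = 11.291667
u_res = resolution / (2*sqrt(3))
u_res = 11.291667 / 3.4641016
u_res = 3.2596

3.2596
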